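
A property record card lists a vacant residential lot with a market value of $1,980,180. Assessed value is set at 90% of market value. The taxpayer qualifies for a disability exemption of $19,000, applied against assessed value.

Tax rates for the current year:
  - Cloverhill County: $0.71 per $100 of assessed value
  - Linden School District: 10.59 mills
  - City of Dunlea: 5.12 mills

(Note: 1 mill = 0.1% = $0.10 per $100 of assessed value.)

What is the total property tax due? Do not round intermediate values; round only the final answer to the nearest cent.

$40,217.73

Assessed value = $1,980,180 × 0.9 = $1,782,162
Taxable value = $1,782,162 − $19,000 = $1,763,162
Cloverhill County: $1,763,162 × 0.0071 = $12,518.4502
Linden School District: $1,763,162 × 0.01059 = $18,671.88558
City of Dunlea: $1,763,162 × 0.00512 = $9,027.38944
Total = $40,217.72522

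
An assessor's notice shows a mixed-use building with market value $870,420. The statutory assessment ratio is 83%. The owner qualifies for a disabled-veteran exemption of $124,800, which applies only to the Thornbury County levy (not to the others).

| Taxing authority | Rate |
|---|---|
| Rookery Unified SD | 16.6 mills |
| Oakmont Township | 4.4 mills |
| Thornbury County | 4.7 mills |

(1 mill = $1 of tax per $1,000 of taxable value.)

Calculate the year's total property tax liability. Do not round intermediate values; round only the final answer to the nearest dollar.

Assessed value = $870,420 × 0.83 = $722,448.6
Rookery Unified SD: $722,448.6 × 0.0166 = $11,992.64676
Oakmont Township: $722,448.6 × 0.0044 = $3,178.77384
Thornbury County: ($722,448.6 − $124,800) × 0.0047 = $597,648.6 × 0.0047 = $2,808.94842
Total = $17,980.36902

$17,980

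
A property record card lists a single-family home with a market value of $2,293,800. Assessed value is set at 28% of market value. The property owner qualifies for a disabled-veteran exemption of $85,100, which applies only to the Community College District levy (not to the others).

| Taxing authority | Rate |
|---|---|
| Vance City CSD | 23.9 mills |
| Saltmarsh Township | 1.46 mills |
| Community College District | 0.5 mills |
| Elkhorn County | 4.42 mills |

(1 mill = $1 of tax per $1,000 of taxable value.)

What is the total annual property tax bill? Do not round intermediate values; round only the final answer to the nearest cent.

Assessed value = $2,293,800 × 0.28 = $642,264
Vance City CSD: $642,264 × 0.0239 = $15,350.1096
Saltmarsh Township: $642,264 × 0.00146 = $937.70544
Community College District: ($642,264 − $85,100) × 0.0005 = $557,164 × 0.0005 = $278.582
Elkhorn County: $642,264 × 0.00442 = $2,838.80688
Total = $19,405.20392

$19,405.20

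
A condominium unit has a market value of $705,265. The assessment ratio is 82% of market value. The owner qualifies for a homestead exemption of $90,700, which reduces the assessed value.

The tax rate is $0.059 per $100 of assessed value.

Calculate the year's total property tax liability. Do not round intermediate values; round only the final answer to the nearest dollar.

Assessed value = $705,265 × 0.82 = $578,317.3
Taxable value = $578,317.3 − $90,700 = $487,617.3
Tax = $487,617.3 × 0.00059 = $287.694207

$288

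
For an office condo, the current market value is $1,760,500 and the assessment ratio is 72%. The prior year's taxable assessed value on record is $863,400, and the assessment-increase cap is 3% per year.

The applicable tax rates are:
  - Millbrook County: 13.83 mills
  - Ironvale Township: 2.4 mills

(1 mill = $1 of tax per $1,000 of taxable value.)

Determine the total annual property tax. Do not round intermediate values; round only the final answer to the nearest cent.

$14,433.37

Uncapped assessed value = $1,760,500 × 0.72 = $1,267,560
Cap limit = $863,400 × 1.03 = $889,302
Taxable assessed value = min($1,267,560, $889,302) = $889,302 (cap binds)
Millbrook County: $889,302 × 0.01383 = $12,299.04666
Ironvale Township: $889,302 × 0.0024 = $2,134.3248
Total = $14,433.37146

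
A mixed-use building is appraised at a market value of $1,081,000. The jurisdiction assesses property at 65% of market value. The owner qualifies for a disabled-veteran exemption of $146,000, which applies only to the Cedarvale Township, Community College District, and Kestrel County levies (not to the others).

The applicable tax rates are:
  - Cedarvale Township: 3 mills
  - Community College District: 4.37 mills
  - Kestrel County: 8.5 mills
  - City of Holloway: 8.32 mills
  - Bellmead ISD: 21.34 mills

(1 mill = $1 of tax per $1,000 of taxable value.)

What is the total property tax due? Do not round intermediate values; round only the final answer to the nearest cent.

Assessed value = $1,081,000 × 0.65 = $702,650
Cedarvale Township: ($702,650 − $146,000) × 0.003 = $556,650 × 0.003 = $1,669.95
Community College District: ($702,650 − $146,000) × 0.00437 = $556,650 × 0.00437 = $2,432.5605
Kestrel County: ($702,650 − $146,000) × 0.0085 = $556,650 × 0.0085 = $4,731.525
City of Holloway: $702,650 × 0.00832 = $5,846.048
Bellmead ISD: $702,650 × 0.02134 = $14,994.551
Total = $29,674.6345

$29,674.63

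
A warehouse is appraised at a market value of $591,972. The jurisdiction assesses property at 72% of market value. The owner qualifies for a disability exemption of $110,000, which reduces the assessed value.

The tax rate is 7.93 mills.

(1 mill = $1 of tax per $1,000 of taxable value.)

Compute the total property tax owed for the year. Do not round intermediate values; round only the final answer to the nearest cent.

$2,507.62

Assessed value = $591,972 × 0.72 = $426,219.84
Taxable value = $426,219.84 − $110,000 = $316,219.84
Tax = $316,219.84 × 0.00793 = $2,507.6233312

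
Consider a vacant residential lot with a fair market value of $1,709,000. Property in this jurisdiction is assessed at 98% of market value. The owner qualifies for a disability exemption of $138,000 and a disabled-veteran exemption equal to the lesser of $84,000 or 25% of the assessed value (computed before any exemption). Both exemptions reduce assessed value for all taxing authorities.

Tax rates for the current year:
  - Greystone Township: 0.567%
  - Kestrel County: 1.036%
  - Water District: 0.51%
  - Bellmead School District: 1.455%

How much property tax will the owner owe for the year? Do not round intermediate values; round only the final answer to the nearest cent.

Assessed value = $1,709,000 × 0.98 = $1,674,820
Disabled-veteran exemption = min($84,000, 25% × $1,674,820) = min($84,000, $418,705) = $84,000 (dollar cap binds)
Taxable value = $1,674,820 − $138,000 − $84,000 = $1,452,820
Greystone Township: $1,452,820 × 0.00567 = $8,237.4894
Kestrel County: $1,452,820 × 0.01036 = $15,051.2152
Water District: $1,452,820 × 0.0051 = $7,409.382
Bellmead School District: $1,452,820 × 0.01455 = $21,138.531
Total = $51,836.6176

$51,836.62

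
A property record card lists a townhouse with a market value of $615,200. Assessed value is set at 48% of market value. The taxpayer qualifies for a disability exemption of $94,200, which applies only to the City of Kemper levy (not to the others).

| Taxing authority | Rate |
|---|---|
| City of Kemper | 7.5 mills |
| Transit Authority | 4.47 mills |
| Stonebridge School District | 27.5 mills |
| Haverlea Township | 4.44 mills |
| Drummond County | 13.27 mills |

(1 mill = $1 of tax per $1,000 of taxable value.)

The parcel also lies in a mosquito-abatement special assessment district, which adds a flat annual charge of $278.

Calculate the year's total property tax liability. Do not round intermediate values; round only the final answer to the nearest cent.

Assessed value = $615,200 × 0.48 = $295,296
City of Kemper: ($295,296 − $94,200) × 0.0075 = $201,096 × 0.0075 = $1,508.22
Transit Authority: $295,296 × 0.00447 = $1,319.97312
Stonebridge School District: $295,296 × 0.0275 = $8,120.64
Haverlea Township: $295,296 × 0.00444 = $1,311.11424
Drummond County: $295,296 × 0.01327 = $3,918.57792
Levies subtotal = $16,178.52528
Total = $16,178.52528 + $278 = $16,456.52528

$16,456.53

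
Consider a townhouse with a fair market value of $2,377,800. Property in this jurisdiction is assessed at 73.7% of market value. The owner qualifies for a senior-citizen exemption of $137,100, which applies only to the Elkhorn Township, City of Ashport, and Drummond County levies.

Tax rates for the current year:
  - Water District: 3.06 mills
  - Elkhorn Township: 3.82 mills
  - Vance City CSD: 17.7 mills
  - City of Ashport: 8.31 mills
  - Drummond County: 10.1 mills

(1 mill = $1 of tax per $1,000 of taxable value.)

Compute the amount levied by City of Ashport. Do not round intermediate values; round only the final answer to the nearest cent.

$13,423.46

Assessed value = $2,377,800 × 0.737 = $1,752,438.6
City of Ashport taxable value = $1,752,438.6 − $137,100 = $1,615,338.6
City of Ashport levy = $1,615,338.6 × 0.00831 = $13,423.463766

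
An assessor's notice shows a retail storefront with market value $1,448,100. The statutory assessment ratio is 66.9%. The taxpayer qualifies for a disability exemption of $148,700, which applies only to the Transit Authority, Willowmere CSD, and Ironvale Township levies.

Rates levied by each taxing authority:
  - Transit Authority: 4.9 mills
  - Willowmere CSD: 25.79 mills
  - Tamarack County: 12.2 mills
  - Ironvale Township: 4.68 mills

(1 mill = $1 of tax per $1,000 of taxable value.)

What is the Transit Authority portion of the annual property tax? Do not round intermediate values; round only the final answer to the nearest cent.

Assessed value = $1,448,100 × 0.669 = $968,778.9
Transit Authority taxable value = $968,778.9 − $148,700 = $820,078.9
Transit Authority levy = $820,078.9 × 0.0049 = $4,018.38661

$4,018.39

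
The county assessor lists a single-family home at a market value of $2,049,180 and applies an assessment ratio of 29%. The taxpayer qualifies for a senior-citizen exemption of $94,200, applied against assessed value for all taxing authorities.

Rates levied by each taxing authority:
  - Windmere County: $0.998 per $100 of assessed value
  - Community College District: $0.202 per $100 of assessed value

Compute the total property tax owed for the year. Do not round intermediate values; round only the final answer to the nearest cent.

$6,000.75

Assessed value = $2,049,180 × 0.29 = $594,262.2
Taxable value = $594,262.2 − $94,200 = $500,062.2
Windmere County: $500,062.2 × 0.00998 = $4,990.620756
Community College District: $500,062.2 × 0.00202 = $1,010.125644
Total = $4,990.620756 + $1,010.125644 = $6,000.7464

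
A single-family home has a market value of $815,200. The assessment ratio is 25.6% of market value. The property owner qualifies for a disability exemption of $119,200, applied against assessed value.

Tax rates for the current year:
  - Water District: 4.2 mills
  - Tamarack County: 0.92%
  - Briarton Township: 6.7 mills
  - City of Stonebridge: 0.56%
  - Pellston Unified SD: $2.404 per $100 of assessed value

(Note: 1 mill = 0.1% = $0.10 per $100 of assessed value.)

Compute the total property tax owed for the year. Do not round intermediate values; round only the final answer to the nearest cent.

Assessed value = $815,200 × 0.256 = $208,691.2
Taxable value = $208,691.2 − $119,200 = $89,491.2
Water District: $89,491.2 × 0.0042 = $375.86304
Tamarack County: $89,491.2 × 0.0092 = $823.31904
Briarton Township: $89,491.2 × 0.0067 = $599.59104
City of Stonebridge: $89,491.2 × 0.0056 = $501.15072
Pellston Unified SD: $89,491.2 × 0.02404 = $2,151.368448
Total = $4,451.292288

$4,451.29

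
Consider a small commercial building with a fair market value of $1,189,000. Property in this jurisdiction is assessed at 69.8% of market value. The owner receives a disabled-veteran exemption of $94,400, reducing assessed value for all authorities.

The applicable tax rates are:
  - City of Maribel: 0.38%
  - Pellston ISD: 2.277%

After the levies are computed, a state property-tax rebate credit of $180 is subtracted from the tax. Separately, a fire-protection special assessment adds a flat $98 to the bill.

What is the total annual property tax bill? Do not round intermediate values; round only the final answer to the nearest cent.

$19,460.82

Assessed value = $1,189,000 × 0.698 = $829,922
Taxable value = $829,922 − $94,400 = $735,522
City of Maribel: $735,522 × 0.0038 = $2,794.9836
Pellston ISD: $735,522 × 0.02277 = $16,747.83594
Levies subtotal = $19,542.81954
After credit = $19,542.81954 − $180 = $19,362.81954
Total = $19,362.81954 + $98 = $19,460.81954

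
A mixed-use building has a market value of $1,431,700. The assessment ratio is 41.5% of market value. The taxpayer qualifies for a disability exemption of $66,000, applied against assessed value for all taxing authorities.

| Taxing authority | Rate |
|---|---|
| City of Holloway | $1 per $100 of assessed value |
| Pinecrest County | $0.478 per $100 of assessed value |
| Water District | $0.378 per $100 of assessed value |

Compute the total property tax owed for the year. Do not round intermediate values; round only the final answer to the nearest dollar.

$9,803

Assessed value = $1,431,700 × 0.415 = $594,155.5
Taxable value = $594,155.5 − $66,000 = $528,155.5
City of Holloway: $528,155.5 × 0.01 = $5,281.555
Pinecrest County: $528,155.5 × 0.00478 = $2,524.58329
Water District: $528,155.5 × 0.00378 = $1,996.42779
Total = $5,281.555 + $2,524.58329 + $1,996.42779 = $9,802.56608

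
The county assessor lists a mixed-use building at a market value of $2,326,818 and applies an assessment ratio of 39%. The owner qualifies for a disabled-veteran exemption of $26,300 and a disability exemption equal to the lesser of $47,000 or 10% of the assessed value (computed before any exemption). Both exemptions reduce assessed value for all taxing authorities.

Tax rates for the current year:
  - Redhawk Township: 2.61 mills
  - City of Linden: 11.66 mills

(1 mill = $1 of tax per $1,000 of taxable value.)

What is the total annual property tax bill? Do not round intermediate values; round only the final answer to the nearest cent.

$11,903.45

Assessed value = $2,326,818 × 0.39 = $907,459.02
Disability exemption = min($47,000, 10% × $907,459.02) = min($47,000, $90,745.902) = $47,000 (dollar cap binds)
Taxable value = $907,459.02 − $26,300 − $47,000 = $834,159.02
Redhawk Township: $834,159.02 × 0.00261 = $2,177.1550422
City of Linden: $834,159.02 × 0.01166 = $9,726.2941732
Total = $11,903.4492154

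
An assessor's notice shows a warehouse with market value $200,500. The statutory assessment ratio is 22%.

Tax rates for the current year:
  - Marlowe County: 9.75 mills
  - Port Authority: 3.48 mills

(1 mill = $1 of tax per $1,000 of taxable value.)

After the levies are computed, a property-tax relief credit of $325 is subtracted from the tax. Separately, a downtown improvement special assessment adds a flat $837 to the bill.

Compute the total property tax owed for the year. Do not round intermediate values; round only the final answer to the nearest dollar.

$1,096

Assessed value = $200,500 × 0.22 = $44,110
Marlowe County: $44,110 × 0.00975 = $430.0725
Port Authority: $44,110 × 0.00348 = $153.5028
Levies subtotal = $583.5753
After credit = $583.5753 − $325 = $258.5753
Total = $258.5753 + $837 = $1,095.5753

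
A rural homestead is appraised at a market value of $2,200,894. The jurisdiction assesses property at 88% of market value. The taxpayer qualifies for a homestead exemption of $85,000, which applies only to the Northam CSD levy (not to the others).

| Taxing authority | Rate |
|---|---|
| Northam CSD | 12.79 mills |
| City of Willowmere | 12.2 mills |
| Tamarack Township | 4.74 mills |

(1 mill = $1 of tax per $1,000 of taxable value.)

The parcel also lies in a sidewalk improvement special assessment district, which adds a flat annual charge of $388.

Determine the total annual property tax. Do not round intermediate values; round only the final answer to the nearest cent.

Assessed value = $2,200,894 × 0.88 = $1,936,786.72
Northam CSD: ($1,936,786.72 − $85,000) × 0.01279 = $1,851,786.72 × 0.01279 = $23,684.3521488
City of Willowmere: $1,936,786.72 × 0.0122 = $23,628.797984
Tamarack Township: $1,936,786.72 × 0.00474 = $9,180.3690528
Levies subtotal = $56,493.5191856
Total = $56,493.5191856 + $388 = $56,881.5191856

$56,881.52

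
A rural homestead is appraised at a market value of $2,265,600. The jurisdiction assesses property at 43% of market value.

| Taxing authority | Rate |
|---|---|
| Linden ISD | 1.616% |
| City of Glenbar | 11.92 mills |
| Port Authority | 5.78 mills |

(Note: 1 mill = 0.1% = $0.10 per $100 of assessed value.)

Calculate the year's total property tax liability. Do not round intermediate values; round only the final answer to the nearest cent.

$32,986.68

Assessed value = $2,265,600 × 0.43 = $974,208
Linden ISD: $974,208 × 0.01616 = $15,743.20128
City of Glenbar: $974,208 × 0.01192 = $11,612.55936
Port Authority: $974,208 × 0.00578 = $5,630.92224
Total = $32,986.68288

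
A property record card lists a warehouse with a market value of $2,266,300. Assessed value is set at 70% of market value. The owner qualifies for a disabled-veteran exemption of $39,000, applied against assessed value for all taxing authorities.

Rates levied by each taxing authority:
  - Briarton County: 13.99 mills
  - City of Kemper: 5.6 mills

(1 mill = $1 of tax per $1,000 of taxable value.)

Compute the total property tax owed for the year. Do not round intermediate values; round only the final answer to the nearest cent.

$30,313.76

Assessed value = $2,266,300 × 0.7 = $1,586,410
Taxable value = $1,586,410 − $39,000 = $1,547,410
Briarton County: $1,547,410 × 0.01399 = $21,648.2659
City of Kemper: $1,547,410 × 0.0056 = $8,665.496
Total = $21,648.2659 + $8,665.496 = $30,313.7619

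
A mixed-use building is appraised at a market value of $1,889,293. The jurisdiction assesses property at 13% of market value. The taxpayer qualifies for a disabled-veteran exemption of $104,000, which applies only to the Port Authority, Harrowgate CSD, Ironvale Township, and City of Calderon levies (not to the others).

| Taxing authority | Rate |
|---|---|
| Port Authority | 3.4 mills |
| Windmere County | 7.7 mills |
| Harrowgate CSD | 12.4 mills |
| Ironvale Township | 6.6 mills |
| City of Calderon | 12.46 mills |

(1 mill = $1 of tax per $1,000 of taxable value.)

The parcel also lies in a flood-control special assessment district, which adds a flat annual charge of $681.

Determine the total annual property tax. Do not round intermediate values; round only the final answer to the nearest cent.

$7,508.64

Assessed value = $1,889,293 × 0.13 = $245,608.09
Port Authority: ($245,608.09 − $104,000) × 0.0034 = $141,608.09 × 0.0034 = $481.467506
Windmere County: $245,608.09 × 0.0077 = $1,891.182293
Harrowgate CSD: ($245,608.09 − $104,000) × 0.0124 = $141,608.09 × 0.0124 = $1,755.940316
Ironvale Township: ($245,608.09 − $104,000) × 0.0066 = $141,608.09 × 0.0066 = $934.613394
City of Calderon: ($245,608.09 − $104,000) × 0.01246 = $141,608.09 × 0.01246 = $1,764.4368014
Levies subtotal = $6,827.6403104
Total = $6,827.6403104 + $681 = $7,508.6403104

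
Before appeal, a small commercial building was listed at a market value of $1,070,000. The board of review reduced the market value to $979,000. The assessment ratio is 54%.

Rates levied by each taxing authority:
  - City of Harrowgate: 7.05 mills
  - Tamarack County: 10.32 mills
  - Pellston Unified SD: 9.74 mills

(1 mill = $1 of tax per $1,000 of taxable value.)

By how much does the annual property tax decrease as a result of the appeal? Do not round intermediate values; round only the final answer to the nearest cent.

$1,332.19

Old assessed value = $1,070,000 × 0.54 = $577,800
New assessed value = $979,000 × 0.54 = $528,660
Combined rate = 0.00705 + 0.01032 + 0.00974 = 0.02711
Old tax = $577,800 × 0.02711 = $15,664.158
New tax = $528,660 × 0.02711 = $14,331.9726
Reduction = $15,664.158 − $14,331.9726 = $1,332.1854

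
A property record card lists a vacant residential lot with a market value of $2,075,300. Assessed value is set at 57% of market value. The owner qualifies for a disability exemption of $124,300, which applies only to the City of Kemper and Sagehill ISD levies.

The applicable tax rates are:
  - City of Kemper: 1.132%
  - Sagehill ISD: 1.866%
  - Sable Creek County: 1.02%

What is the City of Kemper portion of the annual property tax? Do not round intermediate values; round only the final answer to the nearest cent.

Assessed value = $2,075,300 × 0.57 = $1,182,921
City of Kemper taxable value = $1,182,921 − $124,300 = $1,058,621
City of Kemper levy = $1,058,621 × 0.01132 = $11,983.58972

$11,983.59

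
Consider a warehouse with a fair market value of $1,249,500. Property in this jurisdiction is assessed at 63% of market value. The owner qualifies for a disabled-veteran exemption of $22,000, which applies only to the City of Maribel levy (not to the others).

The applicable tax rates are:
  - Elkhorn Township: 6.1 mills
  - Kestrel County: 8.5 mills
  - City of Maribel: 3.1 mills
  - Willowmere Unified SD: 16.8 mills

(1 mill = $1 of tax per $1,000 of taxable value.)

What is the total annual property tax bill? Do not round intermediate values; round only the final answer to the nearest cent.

Assessed value = $1,249,500 × 0.63 = $787,185
Elkhorn Township: $787,185 × 0.0061 = $4,801.8285
Kestrel County: $787,185 × 0.0085 = $6,691.0725
City of Maribel: ($787,185 − $22,000) × 0.0031 = $765,185 × 0.0031 = $2,372.0735
Willowmere Unified SD: $787,185 × 0.0168 = $13,224.708
Total = $27,089.6825

$27,089.68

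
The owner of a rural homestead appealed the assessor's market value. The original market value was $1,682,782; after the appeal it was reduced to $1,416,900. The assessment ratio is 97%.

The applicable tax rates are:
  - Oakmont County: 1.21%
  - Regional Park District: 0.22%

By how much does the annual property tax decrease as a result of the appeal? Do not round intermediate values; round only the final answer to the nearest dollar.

Old assessed value = $1,682,782 × 0.97 = $1,632,298.54
New assessed value = $1,416,900 × 0.97 = $1,374,393
Combined rate = 0.0121 + 0.0022 = 0.0143
Old tax = $1,632,298.54 × 0.0143 = $23,341.869122
New tax = $1,374,393 × 0.0143 = $19,653.8199
Reduction = $23,341.869122 − $19,653.8199 = $3,688.049222

$3,688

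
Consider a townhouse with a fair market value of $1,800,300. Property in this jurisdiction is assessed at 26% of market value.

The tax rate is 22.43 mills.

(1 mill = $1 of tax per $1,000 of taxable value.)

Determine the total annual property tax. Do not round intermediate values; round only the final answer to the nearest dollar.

Assessed value = $1,800,300 × 0.26 = $468,078
Tax = $468,078 × 0.02243 = $10,498.98954

$10,499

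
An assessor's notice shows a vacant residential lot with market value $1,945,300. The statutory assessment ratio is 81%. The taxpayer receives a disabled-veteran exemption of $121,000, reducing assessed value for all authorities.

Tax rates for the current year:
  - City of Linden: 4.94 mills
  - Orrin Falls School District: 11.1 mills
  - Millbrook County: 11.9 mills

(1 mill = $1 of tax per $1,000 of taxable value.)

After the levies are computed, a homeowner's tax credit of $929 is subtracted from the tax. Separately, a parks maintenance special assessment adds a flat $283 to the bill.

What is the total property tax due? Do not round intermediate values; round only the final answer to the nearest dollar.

Assessed value = $1,945,300 × 0.81 = $1,575,693
Taxable value = $1,575,693 − $121,000 = $1,454,693
City of Linden: $1,454,693 × 0.00494 = $7,186.18342
Orrin Falls School District: $1,454,693 × 0.0111 = $16,147.0923
Millbrook County: $1,454,693 × 0.0119 = $17,310.8467
Levies subtotal = $40,644.12242
After credit = $40,644.12242 − $929 = $39,715.12242
Total = $39,715.12242 + $283 = $39,998.12242

$39,998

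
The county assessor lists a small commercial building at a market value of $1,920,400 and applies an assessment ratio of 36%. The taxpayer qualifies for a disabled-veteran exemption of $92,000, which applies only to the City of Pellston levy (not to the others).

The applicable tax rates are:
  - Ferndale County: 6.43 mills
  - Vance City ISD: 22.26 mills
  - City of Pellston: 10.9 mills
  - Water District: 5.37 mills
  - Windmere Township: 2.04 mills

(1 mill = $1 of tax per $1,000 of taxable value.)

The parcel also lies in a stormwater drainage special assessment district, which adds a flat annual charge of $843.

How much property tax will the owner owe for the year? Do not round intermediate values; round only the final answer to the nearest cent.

$32,333.37

Assessed value = $1,920,400 × 0.36 = $691,344
Ferndale County: $691,344 × 0.00643 = $4,445.34192
Vance City ISD: $691,344 × 0.02226 = $15,389.31744
City of Pellston: ($691,344 − $92,000) × 0.0109 = $599,344 × 0.0109 = $6,532.8496
Water District: $691,344 × 0.00537 = $3,712.51728
Windmere Township: $691,344 × 0.00204 = $1,410.34176
Levies subtotal = $31,490.368
Total = $31,490.368 + $843 = $32,333.368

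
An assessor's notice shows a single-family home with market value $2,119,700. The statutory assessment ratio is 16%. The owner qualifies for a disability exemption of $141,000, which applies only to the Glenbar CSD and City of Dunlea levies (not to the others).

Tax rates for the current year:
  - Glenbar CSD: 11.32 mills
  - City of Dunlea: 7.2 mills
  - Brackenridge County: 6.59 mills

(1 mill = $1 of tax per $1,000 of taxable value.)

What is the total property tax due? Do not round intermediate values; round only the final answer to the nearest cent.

Assessed value = $2,119,700 × 0.16 = $339,152
Glenbar CSD: ($339,152 − $141,000) × 0.01132 = $198,152 × 0.01132 = $2,243.08064
City of Dunlea: ($339,152 − $141,000) × 0.0072 = $198,152 × 0.0072 = $1,426.6944
Brackenridge County: $339,152 × 0.00659 = $2,235.01168
Total = $5,904.78672

$5,904.79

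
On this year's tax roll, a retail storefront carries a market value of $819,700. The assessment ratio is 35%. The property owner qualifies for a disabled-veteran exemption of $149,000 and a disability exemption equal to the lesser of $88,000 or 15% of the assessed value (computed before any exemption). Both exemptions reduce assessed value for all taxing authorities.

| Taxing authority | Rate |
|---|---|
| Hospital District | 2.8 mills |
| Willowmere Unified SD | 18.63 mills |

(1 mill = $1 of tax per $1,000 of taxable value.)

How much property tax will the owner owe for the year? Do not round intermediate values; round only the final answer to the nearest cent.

Assessed value = $819,700 × 0.35 = $286,895
Disability exemption = min($88,000, 15% × $286,895) = min($88,000, $43,034.25) = $43,034.25 (percentage binds)
Taxable value = $286,895 − $149,000 − $43,034.25 = $94,860.75
Hospital District: $94,860.75 × 0.0028 = $265.6101
Willowmere Unified SD: $94,860.75 × 0.01863 = $1,767.2557725
Total = $2,032.8658725

$2,032.87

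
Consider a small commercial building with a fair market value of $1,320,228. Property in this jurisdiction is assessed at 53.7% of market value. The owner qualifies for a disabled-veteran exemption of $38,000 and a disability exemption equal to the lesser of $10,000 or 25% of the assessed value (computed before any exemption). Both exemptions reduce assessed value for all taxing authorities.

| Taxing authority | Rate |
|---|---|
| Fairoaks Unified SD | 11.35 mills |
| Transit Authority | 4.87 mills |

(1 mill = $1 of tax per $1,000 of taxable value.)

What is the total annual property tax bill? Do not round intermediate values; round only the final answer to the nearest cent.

$10,720.81

Assessed value = $1,320,228 × 0.537 = $708,962.436
Disability exemption = min($10,000, 25% × $708,962.436) = min($10,000, $177,240.609) = $10,000 (dollar cap binds)
Taxable value = $708,962.436 − $38,000 − $10,000 = $660,962.436
Fairoaks Unified SD: $660,962.436 × 0.01135 = $7,501.9236486
Transit Authority: $660,962.436 × 0.00487 = $3,218.88706332
Total = $10,720.81071192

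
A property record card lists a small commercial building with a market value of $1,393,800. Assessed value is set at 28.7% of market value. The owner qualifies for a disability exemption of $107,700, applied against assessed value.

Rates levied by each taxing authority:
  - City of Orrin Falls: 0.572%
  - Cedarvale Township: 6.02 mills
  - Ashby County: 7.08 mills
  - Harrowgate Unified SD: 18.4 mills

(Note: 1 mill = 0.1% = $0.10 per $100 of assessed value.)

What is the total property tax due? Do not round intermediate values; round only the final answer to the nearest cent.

$10,880.17

Assessed value = $1,393,800 × 0.287 = $400,020.6
Taxable value = $400,020.6 − $107,700 = $292,320.6
City of Orrin Falls: $292,320.6 × 0.00572 = $1,672.073832
Cedarvale Township: $292,320.6 × 0.00602 = $1,759.770012
Ashby County: $292,320.6 × 0.00708 = $2,069.629848
Harrowgate Unified SD: $292,320.6 × 0.0184 = $5,378.69904
Total = $10,880.172732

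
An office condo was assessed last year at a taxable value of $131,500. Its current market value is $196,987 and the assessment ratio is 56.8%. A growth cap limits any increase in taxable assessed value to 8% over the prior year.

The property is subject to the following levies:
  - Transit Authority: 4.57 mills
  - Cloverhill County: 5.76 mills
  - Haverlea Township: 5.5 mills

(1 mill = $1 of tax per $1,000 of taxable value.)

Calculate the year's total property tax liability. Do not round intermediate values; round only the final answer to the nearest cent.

Uncapped assessed value = $196,987 × 0.568 = $111,888.616
Cap limit = $131,500 × 1.08 = $142,020
Taxable assessed value = min($111,888.616, $142,020) = $111,888.616 (cap does not bind)
Transit Authority: $111,888.616 × 0.00457 = $511.33097512
Cloverhill County: $111,888.616 × 0.00576 = $644.47842816
Haverlea Township: $111,888.616 × 0.0055 = $615.387388
Total = $1,771.19679128

$1,771.20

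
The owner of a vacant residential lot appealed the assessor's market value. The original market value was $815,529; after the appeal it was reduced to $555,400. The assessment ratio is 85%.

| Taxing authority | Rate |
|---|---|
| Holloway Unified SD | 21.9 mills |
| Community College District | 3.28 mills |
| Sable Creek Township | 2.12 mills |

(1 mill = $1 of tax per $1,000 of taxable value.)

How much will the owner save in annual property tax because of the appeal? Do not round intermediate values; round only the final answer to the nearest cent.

$6,036.29

Old assessed value = $815,529 × 0.85 = $693,199.65
New assessed value = $555,400 × 0.85 = $472,090
Combined rate = 0.0219 + 0.00328 + 0.00212 = 0.0273
Old tax = $693,199.65 × 0.0273 = $18,924.350445
New tax = $472,090 × 0.0273 = $12,888.057
Reduction = $18,924.350445 − $12,888.057 = $6,036.293445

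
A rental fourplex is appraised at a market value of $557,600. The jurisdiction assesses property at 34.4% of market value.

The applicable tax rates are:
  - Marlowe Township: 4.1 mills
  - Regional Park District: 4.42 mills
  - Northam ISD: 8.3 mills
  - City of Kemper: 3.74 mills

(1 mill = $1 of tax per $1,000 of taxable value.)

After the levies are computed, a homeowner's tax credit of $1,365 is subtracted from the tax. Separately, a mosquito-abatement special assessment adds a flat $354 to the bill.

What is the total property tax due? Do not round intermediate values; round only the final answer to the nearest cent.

Assessed value = $557,600 × 0.344 = $191,814.4
Marlowe Township: $191,814.4 × 0.0041 = $786.43904
Regional Park District: $191,814.4 × 0.00442 = $847.819648
Northam ISD: $191,814.4 × 0.0083 = $1,592.05952
City of Kemper: $191,814.4 × 0.00374 = $717.385856
Levies subtotal = $3,943.704064
After credit = $3,943.704064 − $1,365 = $2,578.704064
Total = $2,578.704064 + $354 = $2,932.704064

$2,932.70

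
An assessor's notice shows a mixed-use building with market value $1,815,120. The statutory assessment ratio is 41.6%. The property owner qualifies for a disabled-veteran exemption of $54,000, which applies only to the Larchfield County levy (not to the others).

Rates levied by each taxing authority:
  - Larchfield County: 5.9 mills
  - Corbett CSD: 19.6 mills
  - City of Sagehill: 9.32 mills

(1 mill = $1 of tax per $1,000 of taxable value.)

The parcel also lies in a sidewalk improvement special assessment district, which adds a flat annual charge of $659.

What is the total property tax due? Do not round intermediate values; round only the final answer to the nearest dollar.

$26,633

Assessed value = $1,815,120 × 0.416 = $755,089.92
Larchfield County: ($755,089.92 − $54,000) × 0.0059 = $701,089.92 × 0.0059 = $4,136.430528
Corbett CSD: $755,089.92 × 0.0196 = $14,799.762432
City of Sagehill: $755,089.92 × 0.00932 = $7,037.4380544
Levies subtotal = $25,973.6310144
Total = $25,973.6310144 + $659 = $26,632.6310144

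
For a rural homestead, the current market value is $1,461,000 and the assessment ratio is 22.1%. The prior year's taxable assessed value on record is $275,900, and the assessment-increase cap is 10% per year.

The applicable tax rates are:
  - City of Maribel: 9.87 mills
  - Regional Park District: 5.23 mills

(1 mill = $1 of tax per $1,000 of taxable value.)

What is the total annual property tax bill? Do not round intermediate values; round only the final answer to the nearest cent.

$4,582.70

Uncapped assessed value = $1,461,000 × 0.221 = $322,881
Cap limit = $275,900 × 1.1 = $303,490
Taxable assessed value = min($322,881, $303,490) = $303,490 (cap binds)
City of Maribel: $303,490 × 0.00987 = $2,995.4463
Regional Park District: $303,490 × 0.00523 = $1,587.2527
Total = $4,582.699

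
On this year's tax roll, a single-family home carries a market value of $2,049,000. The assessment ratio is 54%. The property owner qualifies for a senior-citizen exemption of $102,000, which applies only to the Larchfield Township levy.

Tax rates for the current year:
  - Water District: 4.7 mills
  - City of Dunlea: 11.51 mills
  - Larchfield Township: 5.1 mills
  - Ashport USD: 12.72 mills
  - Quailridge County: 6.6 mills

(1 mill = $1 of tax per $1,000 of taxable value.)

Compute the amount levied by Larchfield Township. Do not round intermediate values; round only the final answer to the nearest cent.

$5,122.75

Assessed value = $2,049,000 × 0.54 = $1,106,460
Larchfield Township taxable value = $1,106,460 − $102,000 = $1,004,460
Larchfield Township levy = $1,004,460 × 0.0051 = $5,122.746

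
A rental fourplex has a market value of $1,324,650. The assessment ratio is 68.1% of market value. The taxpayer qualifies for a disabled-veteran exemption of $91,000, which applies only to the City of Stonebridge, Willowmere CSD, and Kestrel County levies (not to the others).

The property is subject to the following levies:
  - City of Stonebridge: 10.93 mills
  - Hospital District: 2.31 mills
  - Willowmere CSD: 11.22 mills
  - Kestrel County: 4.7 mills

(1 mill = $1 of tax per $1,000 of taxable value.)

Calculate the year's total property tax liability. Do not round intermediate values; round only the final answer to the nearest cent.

$23,861.50

Assessed value = $1,324,650 × 0.681 = $902,086.65
City of Stonebridge: ($902,086.65 − $91,000) × 0.01093 = $811,086.65 × 0.01093 = $8,865.1770845
Hospital District: $902,086.65 × 0.00231 = $2,083.8201615
Willowmere CSD: ($902,086.65 − $91,000) × 0.01122 = $811,086.65 × 0.01122 = $9,100.392213
Kestrel County: ($902,086.65 − $91,000) × 0.0047 = $811,086.65 × 0.0047 = $3,812.107255
Total = $23,861.496714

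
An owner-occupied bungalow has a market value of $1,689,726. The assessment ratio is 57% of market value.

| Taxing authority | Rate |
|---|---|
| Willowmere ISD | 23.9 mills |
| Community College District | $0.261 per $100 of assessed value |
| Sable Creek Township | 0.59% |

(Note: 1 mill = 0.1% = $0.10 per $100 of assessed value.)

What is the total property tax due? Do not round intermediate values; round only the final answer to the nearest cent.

$31,215.49

Assessed value = $1,689,726 × 0.57 = $963,143.82
Willowmere ISD: $963,143.82 × 0.0239 = $23,019.137298
Community College District: $963,143.82 × 0.00261 = $2,513.8053702
Sable Creek Township: $963,143.82 × 0.0059 = $5,682.548538
Total = $31,215.4912062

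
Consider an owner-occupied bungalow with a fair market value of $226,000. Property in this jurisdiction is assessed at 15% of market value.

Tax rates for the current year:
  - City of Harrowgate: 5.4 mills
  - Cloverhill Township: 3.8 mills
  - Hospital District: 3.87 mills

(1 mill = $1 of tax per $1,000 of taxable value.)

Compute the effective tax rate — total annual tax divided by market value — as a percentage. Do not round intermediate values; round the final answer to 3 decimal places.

0.196%

Assessed value = $226,000 × 0.15 = $33,900
City of Harrowgate: $33,900 × 0.0054 = $183.06
Cloverhill Township: $33,900 × 0.0038 = $128.82
Hospital District: $33,900 × 0.00387 = $131.193
Total tax = $443.073
Effective rate = $443.073 ÷ $226,000 = 0.196% of market value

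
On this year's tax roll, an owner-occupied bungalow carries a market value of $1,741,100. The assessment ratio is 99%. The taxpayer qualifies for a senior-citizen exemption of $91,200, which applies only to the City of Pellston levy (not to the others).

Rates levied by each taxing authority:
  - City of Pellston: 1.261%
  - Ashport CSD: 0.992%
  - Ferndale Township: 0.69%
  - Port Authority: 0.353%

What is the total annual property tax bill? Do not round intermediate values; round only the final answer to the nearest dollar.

$55,663

Assessed value = $1,741,100 × 0.99 = $1,723,689
City of Pellston: ($1,723,689 − $91,200) × 0.01261 = $1,632,489 × 0.01261 = $20,585.68629
Ashport CSD: $1,723,689 × 0.00992 = $17,098.99488
Ferndale Township: $1,723,689 × 0.0069 = $11,893.4541
Port Authority: $1,723,689 × 0.00353 = $6,084.62217
Total = $55,662.75744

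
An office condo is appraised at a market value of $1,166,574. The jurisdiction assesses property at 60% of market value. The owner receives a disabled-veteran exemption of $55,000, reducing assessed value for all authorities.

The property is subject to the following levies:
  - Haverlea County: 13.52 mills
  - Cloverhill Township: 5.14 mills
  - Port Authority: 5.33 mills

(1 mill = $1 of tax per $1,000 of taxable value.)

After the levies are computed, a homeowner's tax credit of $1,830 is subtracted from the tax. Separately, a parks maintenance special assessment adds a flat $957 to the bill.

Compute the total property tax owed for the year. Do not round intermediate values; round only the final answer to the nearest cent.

$14,599.22

Assessed value = $1,166,574 × 0.6 = $699,944.4
Taxable value = $699,944.4 − $55,000 = $644,944.4
Haverlea County: $644,944.4 × 0.01352 = $8,719.648288
Cloverhill Township: $644,944.4 × 0.00514 = $3,315.014216
Port Authority: $644,944.4 × 0.00533 = $3,437.553652
Levies subtotal = $15,472.216156
After credit = $15,472.216156 − $1,830 = $13,642.216156
Total = $13,642.216156 + $957 = $14,599.216156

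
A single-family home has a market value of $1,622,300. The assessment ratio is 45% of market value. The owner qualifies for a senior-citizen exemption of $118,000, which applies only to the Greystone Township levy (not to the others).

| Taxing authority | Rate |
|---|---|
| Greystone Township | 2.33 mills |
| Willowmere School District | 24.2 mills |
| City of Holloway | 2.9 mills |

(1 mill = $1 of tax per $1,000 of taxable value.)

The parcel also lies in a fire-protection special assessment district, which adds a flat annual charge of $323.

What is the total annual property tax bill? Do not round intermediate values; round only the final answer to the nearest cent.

$21,532.99

Assessed value = $1,622,300 × 0.45 = $730,035
Greystone Township: ($730,035 − $118,000) × 0.00233 = $612,035 × 0.00233 = $1,426.04155
Willowmere School District: $730,035 × 0.0242 = $17,666.847
City of Holloway: $730,035 × 0.0029 = $2,117.1015
Levies subtotal = $21,209.99005
Total = $21,209.99005 + $323 = $21,532.99005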